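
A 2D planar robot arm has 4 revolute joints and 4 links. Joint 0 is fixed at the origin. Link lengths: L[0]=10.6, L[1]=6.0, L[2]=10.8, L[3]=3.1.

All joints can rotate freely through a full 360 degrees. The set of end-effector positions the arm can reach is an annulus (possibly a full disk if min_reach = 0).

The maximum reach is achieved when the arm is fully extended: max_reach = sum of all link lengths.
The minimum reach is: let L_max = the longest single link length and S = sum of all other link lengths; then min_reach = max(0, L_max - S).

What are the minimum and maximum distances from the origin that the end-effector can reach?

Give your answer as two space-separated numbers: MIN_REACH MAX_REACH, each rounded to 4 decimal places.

Answer: 0.0000 30.5000

Derivation:
Link lengths: [10.6, 6.0, 10.8, 3.1]
max_reach = 10.6 + 6 + 10.8 + 3.1 = 30.5
L_max = max([10.6, 6.0, 10.8, 3.1]) = 10.8
S (sum of others) = 30.5 - 10.8 = 19.7
min_reach = max(0, 10.8 - 19.7) = max(0, -8.9) = 0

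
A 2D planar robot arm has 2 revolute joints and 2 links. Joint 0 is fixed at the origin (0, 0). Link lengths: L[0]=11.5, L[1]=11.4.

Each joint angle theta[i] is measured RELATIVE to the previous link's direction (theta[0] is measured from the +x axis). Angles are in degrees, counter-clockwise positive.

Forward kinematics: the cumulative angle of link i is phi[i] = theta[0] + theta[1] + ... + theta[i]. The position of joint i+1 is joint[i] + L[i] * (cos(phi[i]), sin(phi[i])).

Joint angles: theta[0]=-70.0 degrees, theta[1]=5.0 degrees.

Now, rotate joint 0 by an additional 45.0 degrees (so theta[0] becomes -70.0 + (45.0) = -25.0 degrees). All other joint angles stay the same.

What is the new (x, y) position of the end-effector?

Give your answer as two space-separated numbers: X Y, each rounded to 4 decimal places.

joint[0] = (0.0000, 0.0000)  (base)
link 0: phi[0] = -25 = -25 deg
  cos(-25 deg) = 0.9063, sin(-25 deg) = -0.4226
  joint[1] = (0.0000, 0.0000) + 11.5 * (0.9063, -0.4226) = (0.0000 + 10.4225, 0.0000 + -4.8601) = (10.4225, -4.8601)
link 1: phi[1] = -25 + 5 = -20 deg
  cos(-20 deg) = 0.9397, sin(-20 deg) = -0.3420
  joint[2] = (10.4225, -4.8601) + 11.4 * (0.9397, -0.3420) = (10.4225 + 10.7125, -4.8601 + -3.8990) = (21.1350, -8.7591)
End effector: (21.1350, -8.7591)

Answer: 21.1350 -8.7591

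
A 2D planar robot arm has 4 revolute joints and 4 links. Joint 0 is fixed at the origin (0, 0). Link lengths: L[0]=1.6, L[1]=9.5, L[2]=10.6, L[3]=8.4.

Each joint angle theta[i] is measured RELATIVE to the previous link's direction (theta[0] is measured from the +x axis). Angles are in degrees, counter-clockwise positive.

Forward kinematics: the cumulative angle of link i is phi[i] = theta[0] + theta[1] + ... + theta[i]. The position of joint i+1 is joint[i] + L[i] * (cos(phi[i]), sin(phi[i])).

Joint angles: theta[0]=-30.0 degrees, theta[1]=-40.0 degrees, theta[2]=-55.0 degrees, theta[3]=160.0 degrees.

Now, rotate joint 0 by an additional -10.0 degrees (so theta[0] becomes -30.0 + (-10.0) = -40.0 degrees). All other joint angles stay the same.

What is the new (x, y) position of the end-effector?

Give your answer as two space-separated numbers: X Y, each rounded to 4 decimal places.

joint[0] = (0.0000, 0.0000)  (base)
link 0: phi[0] = -40 = -40 deg
  cos(-40 deg) = 0.7660, sin(-40 deg) = -0.6428
  joint[1] = (0.0000, 0.0000) + 1.6 * (0.7660, -0.6428) = (0.0000 + 1.2257, 0.0000 + -1.0285) = (1.2257, -1.0285)
link 1: phi[1] = -40 + -40 = -80 deg
  cos(-80 deg) = 0.1736, sin(-80 deg) = -0.9848
  joint[2] = (1.2257, -1.0285) + 9.5 * (0.1736, -0.9848) = (1.2257 + 1.6497, -1.0285 + -9.3557) = (2.8753, -10.3841)
link 2: phi[2] = -40 + -40 + -55 = -135 deg
  cos(-135 deg) = -0.7071, sin(-135 deg) = -0.7071
  joint[3] = (2.8753, -10.3841) + 10.6 * (-0.7071, -0.7071) = (2.8753 + -7.4953, -10.3841 + -7.4953) = (-4.6200, -17.8795)
link 3: phi[3] = -40 + -40 + -55 + 160 = 25 deg
  cos(25 deg) = 0.9063, sin(25 deg) = 0.4226
  joint[4] = (-4.6200, -17.8795) + 8.4 * (0.9063, 0.4226) = (-4.6200 + 7.6130, -17.8795 + 3.5500) = (2.9930, -14.3295)
End effector: (2.9930, -14.3295)

Answer: 2.9930 -14.3295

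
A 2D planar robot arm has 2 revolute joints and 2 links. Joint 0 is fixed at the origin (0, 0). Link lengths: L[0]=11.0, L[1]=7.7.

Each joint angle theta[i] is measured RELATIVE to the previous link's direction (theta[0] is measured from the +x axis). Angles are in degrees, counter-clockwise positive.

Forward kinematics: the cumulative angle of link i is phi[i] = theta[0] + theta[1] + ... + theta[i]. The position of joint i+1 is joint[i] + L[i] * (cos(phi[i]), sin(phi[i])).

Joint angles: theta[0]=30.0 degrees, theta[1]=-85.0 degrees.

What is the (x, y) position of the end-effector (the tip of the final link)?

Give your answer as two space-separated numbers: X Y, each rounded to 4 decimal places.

Answer: 13.9428 -0.8075

Derivation:
joint[0] = (0.0000, 0.0000)  (base)
link 0: phi[0] = 30 = 30 deg
  cos(30 deg) = 0.8660, sin(30 deg) = 0.5000
  joint[1] = (0.0000, 0.0000) + 11 * (0.8660, 0.5000) = (0.0000 + 9.5263, 0.0000 + 5.5000) = (9.5263, 5.5000)
link 1: phi[1] = 30 + -85 = -55 deg
  cos(-55 deg) = 0.5736, sin(-55 deg) = -0.8192
  joint[2] = (9.5263, 5.5000) + 7.7 * (0.5736, -0.8192) = (9.5263 + 4.4165, 5.5000 + -6.3075) = (13.9428, -0.8075)
End effector: (13.9428, -0.8075)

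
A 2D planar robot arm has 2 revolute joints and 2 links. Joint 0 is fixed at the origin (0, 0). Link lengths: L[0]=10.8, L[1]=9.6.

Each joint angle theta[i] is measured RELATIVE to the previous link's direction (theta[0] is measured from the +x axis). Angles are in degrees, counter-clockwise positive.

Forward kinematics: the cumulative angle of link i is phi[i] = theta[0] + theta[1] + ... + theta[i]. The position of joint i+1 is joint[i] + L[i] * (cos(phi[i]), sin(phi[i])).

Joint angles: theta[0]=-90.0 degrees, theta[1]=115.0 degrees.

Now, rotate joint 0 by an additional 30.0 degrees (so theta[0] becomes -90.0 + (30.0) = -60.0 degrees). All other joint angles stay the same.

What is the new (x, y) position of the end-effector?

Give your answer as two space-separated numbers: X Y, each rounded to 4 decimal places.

Answer: 10.9063 -1.4892

Derivation:
joint[0] = (0.0000, 0.0000)  (base)
link 0: phi[0] = -60 = -60 deg
  cos(-60 deg) = 0.5000, sin(-60 deg) = -0.8660
  joint[1] = (0.0000, 0.0000) + 10.8 * (0.5000, -0.8660) = (0.0000 + 5.4000, 0.0000 + -9.3531) = (5.4000, -9.3531)
link 1: phi[1] = -60 + 115 = 55 deg
  cos(55 deg) = 0.5736, sin(55 deg) = 0.8192
  joint[2] = (5.4000, -9.3531) + 9.6 * (0.5736, 0.8192) = (5.4000 + 5.5063, -9.3531 + 7.8639) = (10.9063, -1.4892)
End effector: (10.9063, -1.4892)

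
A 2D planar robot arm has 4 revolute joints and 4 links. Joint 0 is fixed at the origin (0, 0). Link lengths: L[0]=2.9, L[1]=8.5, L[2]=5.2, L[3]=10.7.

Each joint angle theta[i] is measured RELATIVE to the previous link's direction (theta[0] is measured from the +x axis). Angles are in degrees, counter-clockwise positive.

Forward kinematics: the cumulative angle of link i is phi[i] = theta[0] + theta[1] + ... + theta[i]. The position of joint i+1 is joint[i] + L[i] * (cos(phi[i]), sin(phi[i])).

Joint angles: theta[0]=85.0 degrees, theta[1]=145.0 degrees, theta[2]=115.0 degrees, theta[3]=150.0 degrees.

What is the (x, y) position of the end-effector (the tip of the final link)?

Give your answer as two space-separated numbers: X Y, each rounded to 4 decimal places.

Answer: -7.7542 2.5978

Derivation:
joint[0] = (0.0000, 0.0000)  (base)
link 0: phi[0] = 85 = 85 deg
  cos(85 deg) = 0.0872, sin(85 deg) = 0.9962
  joint[1] = (0.0000, 0.0000) + 2.9 * (0.0872, 0.9962) = (0.0000 + 0.2528, 0.0000 + 2.8890) = (0.2528, 2.8890)
link 1: phi[1] = 85 + 145 = 230 deg
  cos(230 deg) = -0.6428, sin(230 deg) = -0.7660
  joint[2] = (0.2528, 2.8890) + 8.5 * (-0.6428, -0.7660) = (0.2528 + -5.4637, 2.8890 + -6.5114) = (-5.2109, -3.6224)
link 2: phi[2] = 85 + 145 + 115 = 345 deg
  cos(345 deg) = 0.9659, sin(345 deg) = -0.2588
  joint[3] = (-5.2109, -3.6224) + 5.2 * (0.9659, -0.2588) = (-5.2109 + 5.0228, -3.6224 + -1.3459) = (-0.1881, -4.9683)
link 3: phi[3] = 85 + 145 + 115 + 150 = 495 deg
  cos(495 deg) = -0.7071, sin(495 deg) = 0.7071
  joint[4] = (-0.1881, -4.9683) + 10.7 * (-0.7071, 0.7071) = (-0.1881 + -7.5660, -4.9683 + 7.5660) = (-7.7542, 2.5978)
End effector: (-7.7542, 2.5978)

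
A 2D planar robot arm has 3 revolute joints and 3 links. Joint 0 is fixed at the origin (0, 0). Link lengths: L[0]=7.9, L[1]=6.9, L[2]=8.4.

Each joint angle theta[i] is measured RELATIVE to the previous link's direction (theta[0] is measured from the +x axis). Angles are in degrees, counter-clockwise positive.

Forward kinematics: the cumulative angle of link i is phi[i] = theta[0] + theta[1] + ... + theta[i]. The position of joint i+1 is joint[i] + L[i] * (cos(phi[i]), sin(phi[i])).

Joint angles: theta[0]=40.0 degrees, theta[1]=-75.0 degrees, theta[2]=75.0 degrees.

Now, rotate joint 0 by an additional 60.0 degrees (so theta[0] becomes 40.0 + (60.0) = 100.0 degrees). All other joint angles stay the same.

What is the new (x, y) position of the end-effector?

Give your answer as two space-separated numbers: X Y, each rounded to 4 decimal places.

joint[0] = (0.0000, 0.0000)  (base)
link 0: phi[0] = 100 = 100 deg
  cos(100 deg) = -0.1736, sin(100 deg) = 0.9848
  joint[1] = (0.0000, 0.0000) + 7.9 * (-0.1736, 0.9848) = (0.0000 + -1.3718, 0.0000 + 7.7800) = (-1.3718, 7.7800)
link 1: phi[1] = 100 + -75 = 25 deg
  cos(25 deg) = 0.9063, sin(25 deg) = 0.4226
  joint[2] = (-1.3718, 7.7800) + 6.9 * (0.9063, 0.4226) = (-1.3718 + 6.2535, 7.7800 + 2.9161) = (4.8817, 10.6960)
link 2: phi[2] = 100 + -75 + 75 = 100 deg
  cos(100 deg) = -0.1736, sin(100 deg) = 0.9848
  joint[3] = (4.8817, 10.6960) + 8.4 * (-0.1736, 0.9848) = (4.8817 + -1.4586, 10.6960 + 8.2724) = (3.4231, 18.9684)
End effector: (3.4231, 18.9684)

Answer: 3.4231 18.9684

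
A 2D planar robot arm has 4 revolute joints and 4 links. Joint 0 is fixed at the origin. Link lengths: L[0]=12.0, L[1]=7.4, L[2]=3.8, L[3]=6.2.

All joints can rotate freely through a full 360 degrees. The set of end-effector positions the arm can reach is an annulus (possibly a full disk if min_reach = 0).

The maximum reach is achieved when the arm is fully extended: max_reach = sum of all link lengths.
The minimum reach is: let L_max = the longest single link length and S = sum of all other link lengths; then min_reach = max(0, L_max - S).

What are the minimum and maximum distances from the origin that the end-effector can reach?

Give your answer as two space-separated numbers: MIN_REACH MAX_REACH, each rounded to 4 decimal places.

Answer: 0.0000 29.4000

Derivation:
Link lengths: [12.0, 7.4, 3.8, 6.2]
max_reach = 12 + 7.4 + 3.8 + 6.2 = 29.4
L_max = max([12.0, 7.4, 3.8, 6.2]) = 12
S (sum of others) = 29.4 - 12 = 17.4
min_reach = max(0, 12 - 17.4) = max(0, -5.4) = 0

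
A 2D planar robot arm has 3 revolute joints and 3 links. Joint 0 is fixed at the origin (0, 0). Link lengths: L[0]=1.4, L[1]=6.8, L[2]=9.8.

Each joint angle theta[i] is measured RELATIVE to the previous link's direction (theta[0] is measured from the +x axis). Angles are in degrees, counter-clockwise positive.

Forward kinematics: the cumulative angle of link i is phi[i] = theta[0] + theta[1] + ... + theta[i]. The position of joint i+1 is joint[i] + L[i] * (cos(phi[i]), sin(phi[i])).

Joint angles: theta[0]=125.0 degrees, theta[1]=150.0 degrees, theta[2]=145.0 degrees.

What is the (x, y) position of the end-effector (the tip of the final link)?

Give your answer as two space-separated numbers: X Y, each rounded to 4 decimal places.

joint[0] = (0.0000, 0.0000)  (base)
link 0: phi[0] = 125 = 125 deg
  cos(125 deg) = -0.5736, sin(125 deg) = 0.8192
  joint[1] = (0.0000, 0.0000) + 1.4 * (-0.5736, 0.8192) = (0.0000 + -0.8030, 0.0000 + 1.1468) = (-0.8030, 1.1468)
link 1: phi[1] = 125 + 150 = 275 deg
  cos(275 deg) = 0.0872, sin(275 deg) = -0.9962
  joint[2] = (-0.8030, 1.1468) + 6.8 * (0.0872, -0.9962) = (-0.8030 + 0.5927, 1.1468 + -6.7741) = (-0.2103, -5.6273)
link 2: phi[2] = 125 + 150 + 145 = 420 deg
  cos(420 deg) = 0.5000, sin(420 deg) = 0.8660
  joint[3] = (-0.2103, -5.6273) + 9.8 * (0.5000, 0.8660) = (-0.2103 + 4.9000, -5.6273 + 8.4870) = (4.6897, 2.8597)
End effector: (4.6897, 2.8597)

Answer: 4.6897 2.8597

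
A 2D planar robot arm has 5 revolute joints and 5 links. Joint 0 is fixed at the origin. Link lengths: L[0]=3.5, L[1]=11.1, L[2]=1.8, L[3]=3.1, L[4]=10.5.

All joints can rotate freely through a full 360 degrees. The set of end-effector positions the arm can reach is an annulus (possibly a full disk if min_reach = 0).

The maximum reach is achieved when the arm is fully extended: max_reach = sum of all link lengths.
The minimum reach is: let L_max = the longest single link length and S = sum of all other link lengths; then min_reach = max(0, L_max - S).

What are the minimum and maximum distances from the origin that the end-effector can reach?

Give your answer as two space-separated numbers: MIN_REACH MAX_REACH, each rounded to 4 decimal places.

Link lengths: [3.5, 11.1, 1.8, 3.1, 10.5]
max_reach = 3.5 + 11.1 + 1.8 + 3.1 + 10.5 = 30
L_max = max([3.5, 11.1, 1.8, 3.1, 10.5]) = 11.1
S (sum of others) = 30 - 11.1 = 18.9
min_reach = max(0, 11.1 - 18.9) = max(0, -7.8) = 0

Answer: 0.0000 30.0000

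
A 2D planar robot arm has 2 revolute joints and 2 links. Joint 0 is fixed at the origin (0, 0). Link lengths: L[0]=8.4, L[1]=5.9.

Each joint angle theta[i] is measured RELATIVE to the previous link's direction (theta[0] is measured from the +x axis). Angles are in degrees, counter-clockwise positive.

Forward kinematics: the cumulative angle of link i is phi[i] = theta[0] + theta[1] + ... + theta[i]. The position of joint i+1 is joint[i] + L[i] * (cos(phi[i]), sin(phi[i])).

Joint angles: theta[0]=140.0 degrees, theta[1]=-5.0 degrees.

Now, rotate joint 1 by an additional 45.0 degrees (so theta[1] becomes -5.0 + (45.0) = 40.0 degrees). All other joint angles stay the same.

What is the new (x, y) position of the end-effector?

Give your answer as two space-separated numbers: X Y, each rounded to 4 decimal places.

Answer: -12.3348 5.3994

Derivation:
joint[0] = (0.0000, 0.0000)  (base)
link 0: phi[0] = 140 = 140 deg
  cos(140 deg) = -0.7660, sin(140 deg) = 0.6428
  joint[1] = (0.0000, 0.0000) + 8.4 * (-0.7660, 0.6428) = (0.0000 + -6.4348, 0.0000 + 5.3994) = (-6.4348, 5.3994)
link 1: phi[1] = 140 + 40 = 180 deg
  cos(180 deg) = -1.0000, sin(180 deg) = 0.0000
  joint[2] = (-6.4348, 5.3994) + 5.9 * (-1.0000, 0.0000) = (-6.4348 + -5.9000, 5.3994 + 0.0000) = (-12.3348, 5.3994)
End effector: (-12.3348, 5.3994)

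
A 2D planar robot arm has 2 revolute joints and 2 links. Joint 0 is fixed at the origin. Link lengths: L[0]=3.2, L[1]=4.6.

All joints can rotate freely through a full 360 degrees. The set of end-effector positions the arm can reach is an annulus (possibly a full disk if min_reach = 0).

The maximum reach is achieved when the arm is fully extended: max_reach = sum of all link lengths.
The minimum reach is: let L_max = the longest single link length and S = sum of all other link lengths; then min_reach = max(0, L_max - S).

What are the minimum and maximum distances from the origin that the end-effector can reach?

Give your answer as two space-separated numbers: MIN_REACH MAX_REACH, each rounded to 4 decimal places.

Answer: 1.4000 7.8000

Derivation:
Link lengths: [3.2, 4.6]
max_reach = 3.2 + 4.6 = 7.8
L_max = max([3.2, 4.6]) = 4.6
S (sum of others) = 7.8 - 4.6 = 3.2
min_reach = max(0, 4.6 - 3.2) = max(0, 1.4) = 1.4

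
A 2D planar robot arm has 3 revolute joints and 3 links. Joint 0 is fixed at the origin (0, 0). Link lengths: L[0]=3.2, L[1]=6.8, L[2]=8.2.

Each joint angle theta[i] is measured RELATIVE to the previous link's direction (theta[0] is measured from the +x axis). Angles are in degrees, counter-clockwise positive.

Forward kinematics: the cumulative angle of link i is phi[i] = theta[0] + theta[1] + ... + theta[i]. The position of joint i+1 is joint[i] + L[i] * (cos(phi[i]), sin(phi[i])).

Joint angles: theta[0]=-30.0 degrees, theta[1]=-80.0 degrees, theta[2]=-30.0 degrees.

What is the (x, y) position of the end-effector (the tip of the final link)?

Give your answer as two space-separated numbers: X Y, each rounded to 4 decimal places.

Answer: -5.8360 -13.2608

Derivation:
joint[0] = (0.0000, 0.0000)  (base)
link 0: phi[0] = -30 = -30 deg
  cos(-30 deg) = 0.8660, sin(-30 deg) = -0.5000
  joint[1] = (0.0000, 0.0000) + 3.2 * (0.8660, -0.5000) = (0.0000 + 2.7713, 0.0000 + -1.6000) = (2.7713, -1.6000)
link 1: phi[1] = -30 + -80 = -110 deg
  cos(-110 deg) = -0.3420, sin(-110 deg) = -0.9397
  joint[2] = (2.7713, -1.6000) + 6.8 * (-0.3420, -0.9397) = (2.7713 + -2.3257, -1.6000 + -6.3899) = (0.4455, -7.9899)
link 2: phi[2] = -30 + -80 + -30 = -140 deg
  cos(-140 deg) = -0.7660, sin(-140 deg) = -0.6428
  joint[3] = (0.4455, -7.9899) + 8.2 * (-0.7660, -0.6428) = (0.4455 + -6.2816, -7.9899 + -5.2709) = (-5.8360, -13.2608)
End effector: (-5.8360, -13.2608)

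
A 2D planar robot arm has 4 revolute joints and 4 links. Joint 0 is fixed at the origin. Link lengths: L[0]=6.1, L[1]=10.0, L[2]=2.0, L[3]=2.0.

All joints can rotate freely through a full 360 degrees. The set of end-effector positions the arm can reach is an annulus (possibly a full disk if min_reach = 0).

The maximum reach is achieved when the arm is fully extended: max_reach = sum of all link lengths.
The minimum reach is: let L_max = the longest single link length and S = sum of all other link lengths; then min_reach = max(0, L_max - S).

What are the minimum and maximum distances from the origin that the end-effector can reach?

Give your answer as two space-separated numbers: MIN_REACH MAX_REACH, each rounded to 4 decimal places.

Link lengths: [6.1, 10.0, 2.0, 2.0]
max_reach = 6.1 + 10 + 2 + 2 = 20.1
L_max = max([6.1, 10.0, 2.0, 2.0]) = 10
S (sum of others) = 20.1 - 10 = 10.1
min_reach = max(0, 10 - 10.1) = max(0, -0.1) = 0

Answer: 0.0000 20.1000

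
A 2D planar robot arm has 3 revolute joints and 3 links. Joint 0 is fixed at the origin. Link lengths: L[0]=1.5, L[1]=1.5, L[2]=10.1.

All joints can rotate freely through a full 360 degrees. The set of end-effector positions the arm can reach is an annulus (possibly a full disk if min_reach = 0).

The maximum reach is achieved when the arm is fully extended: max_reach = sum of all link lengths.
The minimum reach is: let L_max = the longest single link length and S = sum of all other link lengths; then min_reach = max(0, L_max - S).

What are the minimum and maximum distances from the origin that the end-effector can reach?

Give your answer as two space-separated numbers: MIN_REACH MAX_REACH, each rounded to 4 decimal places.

Link lengths: [1.5, 1.5, 10.1]
max_reach = 1.5 + 1.5 + 10.1 = 13.1
L_max = max([1.5, 1.5, 10.1]) = 10.1
S (sum of others) = 13.1 - 10.1 = 3
min_reach = max(0, 10.1 - 3) = max(0, 7.1) = 7.1

Answer: 7.1000 13.1000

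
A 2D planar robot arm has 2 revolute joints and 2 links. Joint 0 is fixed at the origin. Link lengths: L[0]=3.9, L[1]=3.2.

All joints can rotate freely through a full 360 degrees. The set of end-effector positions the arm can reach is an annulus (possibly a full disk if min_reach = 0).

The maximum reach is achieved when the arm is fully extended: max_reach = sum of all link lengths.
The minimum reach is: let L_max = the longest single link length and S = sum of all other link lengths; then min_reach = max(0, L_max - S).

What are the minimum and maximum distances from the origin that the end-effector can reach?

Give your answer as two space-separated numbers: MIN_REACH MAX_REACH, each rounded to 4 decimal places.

Answer: 0.7000 7.1000

Derivation:
Link lengths: [3.9, 3.2]
max_reach = 3.9 + 3.2 = 7.1
L_max = max([3.9, 3.2]) = 3.9
S (sum of others) = 7.1 - 3.9 = 3.2
min_reach = max(0, 3.9 - 3.2) = max(0, 0.7) = 0.7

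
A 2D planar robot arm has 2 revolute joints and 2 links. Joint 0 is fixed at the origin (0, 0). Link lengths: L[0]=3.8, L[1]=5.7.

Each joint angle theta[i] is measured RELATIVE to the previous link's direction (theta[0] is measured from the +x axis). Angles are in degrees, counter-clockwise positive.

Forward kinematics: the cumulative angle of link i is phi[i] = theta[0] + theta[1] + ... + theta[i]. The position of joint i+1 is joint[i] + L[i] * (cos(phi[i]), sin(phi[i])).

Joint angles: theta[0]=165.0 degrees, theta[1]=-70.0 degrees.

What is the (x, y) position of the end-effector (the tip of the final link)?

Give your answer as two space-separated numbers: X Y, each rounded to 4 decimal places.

joint[0] = (0.0000, 0.0000)  (base)
link 0: phi[0] = 165 = 165 deg
  cos(165 deg) = -0.9659, sin(165 deg) = 0.2588
  joint[1] = (0.0000, 0.0000) + 3.8 * (-0.9659, 0.2588) = (0.0000 + -3.6705, 0.0000 + 0.9835) = (-3.6705, 0.9835)
link 1: phi[1] = 165 + -70 = 95 deg
  cos(95 deg) = -0.0872, sin(95 deg) = 0.9962
  joint[2] = (-3.6705, 0.9835) + 5.7 * (-0.0872, 0.9962) = (-3.6705 + -0.4968, 0.9835 + 5.6783) = (-4.1673, 6.6618)
End effector: (-4.1673, 6.6618)

Answer: -4.1673 6.6618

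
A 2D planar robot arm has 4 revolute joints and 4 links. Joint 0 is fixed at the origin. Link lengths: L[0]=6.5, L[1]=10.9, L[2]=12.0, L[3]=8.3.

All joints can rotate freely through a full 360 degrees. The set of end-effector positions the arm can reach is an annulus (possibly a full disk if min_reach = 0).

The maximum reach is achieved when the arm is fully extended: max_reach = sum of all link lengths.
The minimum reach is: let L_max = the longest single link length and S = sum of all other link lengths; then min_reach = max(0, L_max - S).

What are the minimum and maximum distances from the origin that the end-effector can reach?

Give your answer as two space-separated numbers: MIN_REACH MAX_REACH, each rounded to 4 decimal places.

Link lengths: [6.5, 10.9, 12.0, 8.3]
max_reach = 6.5 + 10.9 + 12 + 8.3 = 37.7
L_max = max([6.5, 10.9, 12.0, 8.3]) = 12
S (sum of others) = 37.7 - 12 = 25.7
min_reach = max(0, 12 - 25.7) = max(0, -13.7) = 0

Answer: 0.0000 37.7000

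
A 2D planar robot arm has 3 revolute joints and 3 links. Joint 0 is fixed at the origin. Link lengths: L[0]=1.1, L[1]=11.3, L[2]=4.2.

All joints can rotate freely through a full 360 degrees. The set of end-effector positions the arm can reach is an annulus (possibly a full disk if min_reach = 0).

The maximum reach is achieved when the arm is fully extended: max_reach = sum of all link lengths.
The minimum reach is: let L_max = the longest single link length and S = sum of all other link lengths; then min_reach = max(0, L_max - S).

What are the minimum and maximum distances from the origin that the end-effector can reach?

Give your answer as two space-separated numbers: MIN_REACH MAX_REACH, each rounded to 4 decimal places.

Link lengths: [1.1, 11.3, 4.2]
max_reach = 1.1 + 11.3 + 4.2 = 16.6
L_max = max([1.1, 11.3, 4.2]) = 11.3
S (sum of others) = 16.6 - 11.3 = 5.3
min_reach = max(0, 11.3 - 5.3) = max(0, 6) = 6

Answer: 6.0000 16.6000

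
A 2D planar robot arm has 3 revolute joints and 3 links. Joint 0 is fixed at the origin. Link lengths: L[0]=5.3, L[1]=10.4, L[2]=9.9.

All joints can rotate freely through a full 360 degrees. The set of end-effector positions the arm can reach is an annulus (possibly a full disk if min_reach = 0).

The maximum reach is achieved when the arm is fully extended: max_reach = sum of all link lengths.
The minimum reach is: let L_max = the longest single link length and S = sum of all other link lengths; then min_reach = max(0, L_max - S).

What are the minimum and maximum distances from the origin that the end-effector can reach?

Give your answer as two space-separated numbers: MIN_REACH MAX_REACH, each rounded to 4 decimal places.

Link lengths: [5.3, 10.4, 9.9]
max_reach = 5.3 + 10.4 + 9.9 = 25.6
L_max = max([5.3, 10.4, 9.9]) = 10.4
S (sum of others) = 25.6 - 10.4 = 15.2
min_reach = max(0, 10.4 - 15.2) = max(0, -4.8) = 0

Answer: 0.0000 25.6000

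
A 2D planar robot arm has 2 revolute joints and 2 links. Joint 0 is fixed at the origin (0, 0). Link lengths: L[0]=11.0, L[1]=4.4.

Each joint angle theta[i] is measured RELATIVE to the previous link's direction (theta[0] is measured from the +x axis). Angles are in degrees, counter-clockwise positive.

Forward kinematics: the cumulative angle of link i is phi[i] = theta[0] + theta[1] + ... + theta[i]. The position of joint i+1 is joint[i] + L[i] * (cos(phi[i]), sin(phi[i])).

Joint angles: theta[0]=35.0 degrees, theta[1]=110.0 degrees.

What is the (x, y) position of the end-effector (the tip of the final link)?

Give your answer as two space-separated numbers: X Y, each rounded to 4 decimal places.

Answer: 5.4064 8.8331

Derivation:
joint[0] = (0.0000, 0.0000)  (base)
link 0: phi[0] = 35 = 35 deg
  cos(35 deg) = 0.8192, sin(35 deg) = 0.5736
  joint[1] = (0.0000, 0.0000) + 11 * (0.8192, 0.5736) = (0.0000 + 9.0107, 0.0000 + 6.3093) = (9.0107, 6.3093)
link 1: phi[1] = 35 + 110 = 145 deg
  cos(145 deg) = -0.8192, sin(145 deg) = 0.5736
  joint[2] = (9.0107, 6.3093) + 4.4 * (-0.8192, 0.5736) = (9.0107 + -3.6043, 6.3093 + 2.5237) = (5.4064, 8.8331)
End effector: (5.4064, 8.8331)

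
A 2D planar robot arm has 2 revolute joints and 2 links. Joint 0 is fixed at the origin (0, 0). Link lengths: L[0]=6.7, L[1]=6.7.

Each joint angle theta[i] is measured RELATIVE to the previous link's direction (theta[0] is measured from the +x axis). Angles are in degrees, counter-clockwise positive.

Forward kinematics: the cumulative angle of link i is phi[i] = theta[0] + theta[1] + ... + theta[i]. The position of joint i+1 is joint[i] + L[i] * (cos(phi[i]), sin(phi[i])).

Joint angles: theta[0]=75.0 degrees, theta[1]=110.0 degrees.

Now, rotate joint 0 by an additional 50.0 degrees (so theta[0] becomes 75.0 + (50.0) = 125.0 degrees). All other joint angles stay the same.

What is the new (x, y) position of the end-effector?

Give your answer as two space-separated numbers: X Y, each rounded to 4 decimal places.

Answer: -7.6859 0.0000

Derivation:
joint[0] = (0.0000, 0.0000)  (base)
link 0: phi[0] = 125 = 125 deg
  cos(125 deg) = -0.5736, sin(125 deg) = 0.8192
  joint[1] = (0.0000, 0.0000) + 6.7 * (-0.5736, 0.8192) = (0.0000 + -3.8430, 0.0000 + 5.4883) = (-3.8430, 5.4883)
link 1: phi[1] = 125 + 110 = 235 deg
  cos(235 deg) = -0.5736, sin(235 deg) = -0.8192
  joint[2] = (-3.8430, 5.4883) + 6.7 * (-0.5736, -0.8192) = (-3.8430 + -3.8430, 5.4883 + -5.4883) = (-7.6859, 0.0000)
End effector: (-7.6859, 0.0000)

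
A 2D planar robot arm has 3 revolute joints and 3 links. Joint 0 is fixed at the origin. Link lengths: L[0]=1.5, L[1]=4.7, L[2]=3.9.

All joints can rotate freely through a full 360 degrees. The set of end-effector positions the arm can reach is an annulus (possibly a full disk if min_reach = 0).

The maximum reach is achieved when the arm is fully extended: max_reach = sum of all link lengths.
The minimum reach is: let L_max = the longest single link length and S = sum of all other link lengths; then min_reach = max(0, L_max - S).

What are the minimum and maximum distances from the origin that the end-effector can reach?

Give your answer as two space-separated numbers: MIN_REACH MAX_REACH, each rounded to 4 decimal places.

Link lengths: [1.5, 4.7, 3.9]
max_reach = 1.5 + 4.7 + 3.9 = 10.1
L_max = max([1.5, 4.7, 3.9]) = 4.7
S (sum of others) = 10.1 - 4.7 = 5.4
min_reach = max(0, 4.7 - 5.4) = max(0, -0.7) = 0

Answer: 0.0000 10.1000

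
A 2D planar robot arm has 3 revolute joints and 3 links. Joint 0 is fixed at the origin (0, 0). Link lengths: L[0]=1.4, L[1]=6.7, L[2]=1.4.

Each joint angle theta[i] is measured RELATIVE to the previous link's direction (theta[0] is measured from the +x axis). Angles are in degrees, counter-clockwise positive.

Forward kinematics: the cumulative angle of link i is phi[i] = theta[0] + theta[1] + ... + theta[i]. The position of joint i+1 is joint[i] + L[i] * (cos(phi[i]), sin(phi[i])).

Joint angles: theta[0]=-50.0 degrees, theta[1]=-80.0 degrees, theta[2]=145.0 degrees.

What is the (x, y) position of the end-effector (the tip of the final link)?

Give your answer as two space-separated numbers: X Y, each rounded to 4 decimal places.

joint[0] = (0.0000, 0.0000)  (base)
link 0: phi[0] = -50 = -50 deg
  cos(-50 deg) = 0.6428, sin(-50 deg) = -0.7660
  joint[1] = (0.0000, 0.0000) + 1.4 * (0.6428, -0.7660) = (0.0000 + 0.8999, 0.0000 + -1.0725) = (0.8999, -1.0725)
link 1: phi[1] = -50 + -80 = -130 deg
  cos(-130 deg) = -0.6428, sin(-130 deg) = -0.7660
  joint[2] = (0.8999, -1.0725) + 6.7 * (-0.6428, -0.7660) = (0.8999 + -4.3067, -1.0725 + -5.1325) = (-3.4068, -6.2050)
link 2: phi[2] = -50 + -80 + 145 = 15 deg
  cos(15 deg) = 0.9659, sin(15 deg) = 0.2588
  joint[3] = (-3.4068, -6.2050) + 1.4 * (0.9659, 0.2588) = (-3.4068 + 1.3523, -6.2050 + 0.3623) = (-2.0545, -5.8426)
End effector: (-2.0545, -5.8426)

Answer: -2.0545 -5.8426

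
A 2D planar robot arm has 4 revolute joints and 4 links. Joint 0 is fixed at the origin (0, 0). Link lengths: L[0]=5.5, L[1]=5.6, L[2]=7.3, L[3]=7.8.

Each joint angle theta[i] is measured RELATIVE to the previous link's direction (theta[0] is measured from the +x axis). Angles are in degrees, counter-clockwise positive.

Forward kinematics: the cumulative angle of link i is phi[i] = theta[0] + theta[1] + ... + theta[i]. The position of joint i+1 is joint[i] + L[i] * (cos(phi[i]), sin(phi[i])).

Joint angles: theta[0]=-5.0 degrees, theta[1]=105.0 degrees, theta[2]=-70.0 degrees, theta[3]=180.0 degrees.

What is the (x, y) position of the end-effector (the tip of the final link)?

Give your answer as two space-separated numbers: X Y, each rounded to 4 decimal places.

Answer: 4.0736 4.7856

Derivation:
joint[0] = (0.0000, 0.0000)  (base)
link 0: phi[0] = -5 = -5 deg
  cos(-5 deg) = 0.9962, sin(-5 deg) = -0.0872
  joint[1] = (0.0000, 0.0000) + 5.5 * (0.9962, -0.0872) = (0.0000 + 5.4791, 0.0000 + -0.4794) = (5.4791, -0.4794)
link 1: phi[1] = -5 + 105 = 100 deg
  cos(100 deg) = -0.1736, sin(100 deg) = 0.9848
  joint[2] = (5.4791, -0.4794) + 5.6 * (-0.1736, 0.9848) = (5.4791 + -0.9724, -0.4794 + 5.5149) = (4.5066, 5.0356)
link 2: phi[2] = -5 + 105 + -70 = 30 deg
  cos(30 deg) = 0.8660, sin(30 deg) = 0.5000
  joint[3] = (4.5066, 5.0356) + 7.3 * (0.8660, 0.5000) = (4.5066 + 6.3220, 5.0356 + 3.6500) = (10.8286, 8.6856)
link 3: phi[3] = -5 + 105 + -70 + 180 = 210 deg
  cos(210 deg) = -0.8660, sin(210 deg) = -0.5000
  joint[4] = (10.8286, 8.6856) + 7.8 * (-0.8660, -0.5000) = (10.8286 + -6.7550, 8.6856 + -3.9000) = (4.0736, 4.7856)
End effector: (4.0736, 4.7856)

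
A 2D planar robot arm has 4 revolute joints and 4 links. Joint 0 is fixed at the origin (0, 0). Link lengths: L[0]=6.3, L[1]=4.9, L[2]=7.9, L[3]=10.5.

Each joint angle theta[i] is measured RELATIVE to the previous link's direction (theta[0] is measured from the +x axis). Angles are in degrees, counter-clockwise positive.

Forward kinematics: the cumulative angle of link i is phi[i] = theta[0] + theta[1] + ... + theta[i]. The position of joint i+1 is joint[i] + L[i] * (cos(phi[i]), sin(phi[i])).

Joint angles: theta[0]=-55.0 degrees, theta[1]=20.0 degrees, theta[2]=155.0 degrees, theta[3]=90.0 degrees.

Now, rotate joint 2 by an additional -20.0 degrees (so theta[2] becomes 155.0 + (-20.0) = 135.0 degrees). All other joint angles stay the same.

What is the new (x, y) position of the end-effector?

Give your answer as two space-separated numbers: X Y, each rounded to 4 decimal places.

Answer: -4.0849 -2.0145

Derivation:
joint[0] = (0.0000, 0.0000)  (base)
link 0: phi[0] = -55 = -55 deg
  cos(-55 deg) = 0.5736, sin(-55 deg) = -0.8192
  joint[1] = (0.0000, 0.0000) + 6.3 * (0.5736, -0.8192) = (0.0000 + 3.6135, 0.0000 + -5.1607) = (3.6135, -5.1607)
link 1: phi[1] = -55 + 20 = -35 deg
  cos(-35 deg) = 0.8192, sin(-35 deg) = -0.5736
  joint[2] = (3.6135, -5.1607) + 4.9 * (0.8192, -0.5736) = (3.6135 + 4.0138, -5.1607 + -2.8105) = (7.6274, -7.9712)
link 2: phi[2] = -55 + 20 + 135 = 100 deg
  cos(100 deg) = -0.1736, sin(100 deg) = 0.9848
  joint[3] = (7.6274, -7.9712) + 7.9 * (-0.1736, 0.9848) = (7.6274 + -1.3718, -7.9712 + 7.7800) = (6.2556, -0.1912)
link 3: phi[3] = -55 + 20 + 135 + 90 = 190 deg
  cos(190 deg) = -0.9848, sin(190 deg) = -0.1736
  joint[4] = (6.2556, -0.1912) + 10.5 * (-0.9848, -0.1736) = (6.2556 + -10.3405, -0.1912 + -1.8233) = (-4.0849, -2.0145)
End effector: (-4.0849, -2.0145)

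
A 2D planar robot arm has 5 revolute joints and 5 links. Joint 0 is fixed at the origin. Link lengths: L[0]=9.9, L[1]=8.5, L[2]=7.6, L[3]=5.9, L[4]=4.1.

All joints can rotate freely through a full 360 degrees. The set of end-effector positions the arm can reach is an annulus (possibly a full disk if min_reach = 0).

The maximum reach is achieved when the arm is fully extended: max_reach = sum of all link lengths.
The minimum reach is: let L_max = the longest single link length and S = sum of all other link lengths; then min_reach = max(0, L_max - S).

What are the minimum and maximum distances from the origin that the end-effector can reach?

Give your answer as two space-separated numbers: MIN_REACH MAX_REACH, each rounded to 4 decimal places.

Link lengths: [9.9, 8.5, 7.6, 5.9, 4.1]
max_reach = 9.9 + 8.5 + 7.6 + 5.9 + 4.1 = 36
L_max = max([9.9, 8.5, 7.6, 5.9, 4.1]) = 9.9
S (sum of others) = 36 - 9.9 = 26.1
min_reach = max(0, 9.9 - 26.1) = max(0, -16.2) = 0

Answer: 0.0000 36.0000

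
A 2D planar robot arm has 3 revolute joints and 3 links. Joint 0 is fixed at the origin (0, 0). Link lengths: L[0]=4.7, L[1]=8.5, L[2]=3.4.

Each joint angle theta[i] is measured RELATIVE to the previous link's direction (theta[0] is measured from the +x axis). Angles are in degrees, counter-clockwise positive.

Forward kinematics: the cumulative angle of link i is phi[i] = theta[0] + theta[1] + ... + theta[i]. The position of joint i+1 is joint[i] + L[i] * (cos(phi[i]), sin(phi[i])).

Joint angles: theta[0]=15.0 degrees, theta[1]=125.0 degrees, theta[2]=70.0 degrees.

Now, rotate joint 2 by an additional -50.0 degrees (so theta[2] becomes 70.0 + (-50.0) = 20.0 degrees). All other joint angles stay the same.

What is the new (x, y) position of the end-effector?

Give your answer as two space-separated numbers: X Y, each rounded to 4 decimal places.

Answer: -5.1665 7.8430

Derivation:
joint[0] = (0.0000, 0.0000)  (base)
link 0: phi[0] = 15 = 15 deg
  cos(15 deg) = 0.9659, sin(15 deg) = 0.2588
  joint[1] = (0.0000, 0.0000) + 4.7 * (0.9659, 0.2588) = (0.0000 + 4.5399, 0.0000 + 1.2164) = (4.5399, 1.2164)
link 1: phi[1] = 15 + 125 = 140 deg
  cos(140 deg) = -0.7660, sin(140 deg) = 0.6428
  joint[2] = (4.5399, 1.2164) + 8.5 * (-0.7660, 0.6428) = (4.5399 + -6.5114, 1.2164 + 5.4637) = (-1.9715, 6.6801)
link 2: phi[2] = 15 + 125 + 20 = 160 deg
  cos(160 deg) = -0.9397, sin(160 deg) = 0.3420
  joint[3] = (-1.9715, 6.6801) + 3.4 * (-0.9397, 0.3420) = (-1.9715 + -3.1950, 6.6801 + 1.1629) = (-5.1665, 7.8430)
End effector: (-5.1665, 7.8430)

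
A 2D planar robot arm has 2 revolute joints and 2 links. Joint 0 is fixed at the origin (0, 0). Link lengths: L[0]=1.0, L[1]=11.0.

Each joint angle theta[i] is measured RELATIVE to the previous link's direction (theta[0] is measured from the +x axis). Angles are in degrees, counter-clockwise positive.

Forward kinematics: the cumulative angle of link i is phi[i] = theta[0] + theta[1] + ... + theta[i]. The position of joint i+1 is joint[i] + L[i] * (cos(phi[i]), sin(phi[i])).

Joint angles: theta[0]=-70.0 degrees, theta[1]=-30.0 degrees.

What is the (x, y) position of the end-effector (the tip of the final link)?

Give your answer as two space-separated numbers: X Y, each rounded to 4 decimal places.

Answer: -1.5681 -11.7726

Derivation:
joint[0] = (0.0000, 0.0000)  (base)
link 0: phi[0] = -70 = -70 deg
  cos(-70 deg) = 0.3420, sin(-70 deg) = -0.9397
  joint[1] = (0.0000, 0.0000) + 1 * (0.3420, -0.9397) = (0.0000 + 0.3420, 0.0000 + -0.9397) = (0.3420, -0.9397)
link 1: phi[1] = -70 + -30 = -100 deg
  cos(-100 deg) = -0.1736, sin(-100 deg) = -0.9848
  joint[2] = (0.3420, -0.9397) + 11 * (-0.1736, -0.9848) = (0.3420 + -1.9101, -0.9397 + -10.8329) = (-1.5681, -11.7726)
End effector: (-1.5681, -11.7726)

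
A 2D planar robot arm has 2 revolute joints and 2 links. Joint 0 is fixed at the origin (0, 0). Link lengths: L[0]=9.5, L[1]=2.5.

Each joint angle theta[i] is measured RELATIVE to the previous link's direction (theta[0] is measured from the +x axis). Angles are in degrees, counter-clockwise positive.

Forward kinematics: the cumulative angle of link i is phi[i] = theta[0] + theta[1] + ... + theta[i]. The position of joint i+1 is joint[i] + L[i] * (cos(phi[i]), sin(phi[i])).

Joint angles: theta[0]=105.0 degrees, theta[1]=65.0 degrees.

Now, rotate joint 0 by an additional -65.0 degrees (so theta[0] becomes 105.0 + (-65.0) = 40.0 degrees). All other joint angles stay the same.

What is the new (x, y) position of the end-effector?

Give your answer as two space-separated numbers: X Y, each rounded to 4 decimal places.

joint[0] = (0.0000, 0.0000)  (base)
link 0: phi[0] = 40 = 40 deg
  cos(40 deg) = 0.7660, sin(40 deg) = 0.6428
  joint[1] = (0.0000, 0.0000) + 9.5 * (0.7660, 0.6428) = (0.0000 + 7.2774, 0.0000 + 6.1065) = (7.2774, 6.1065)
link 1: phi[1] = 40 + 65 = 105 deg
  cos(105 deg) = -0.2588, sin(105 deg) = 0.9659
  joint[2] = (7.2774, 6.1065) + 2.5 * (-0.2588, 0.9659) = (7.2774 + -0.6470, 6.1065 + 2.4148) = (6.6304, 8.5213)
End effector: (6.6304, 8.5213)

Answer: 6.6304 8.5213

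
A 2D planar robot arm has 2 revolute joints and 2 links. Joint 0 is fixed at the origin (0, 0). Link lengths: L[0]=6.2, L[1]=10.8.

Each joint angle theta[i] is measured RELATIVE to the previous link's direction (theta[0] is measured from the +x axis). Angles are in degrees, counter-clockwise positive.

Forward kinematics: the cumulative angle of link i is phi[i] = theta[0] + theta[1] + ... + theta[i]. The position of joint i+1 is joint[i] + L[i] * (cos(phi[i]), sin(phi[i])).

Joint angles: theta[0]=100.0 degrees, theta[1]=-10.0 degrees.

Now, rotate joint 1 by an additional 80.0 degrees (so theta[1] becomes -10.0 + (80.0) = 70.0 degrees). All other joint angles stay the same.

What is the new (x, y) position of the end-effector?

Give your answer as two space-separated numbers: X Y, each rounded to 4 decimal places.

joint[0] = (0.0000, 0.0000)  (base)
link 0: phi[0] = 100 = 100 deg
  cos(100 deg) = -0.1736, sin(100 deg) = 0.9848
  joint[1] = (0.0000, 0.0000) + 6.2 * (-0.1736, 0.9848) = (0.0000 + -1.0766, 0.0000 + 6.1058) = (-1.0766, 6.1058)
link 1: phi[1] = 100 + 70 = 170 deg
  cos(170 deg) = -0.9848, sin(170 deg) = 0.1736
  joint[2] = (-1.0766, 6.1058) + 10.8 * (-0.9848, 0.1736) = (-1.0766 + -10.6359, 6.1058 + 1.8754) = (-11.7125, 7.9812)
End effector: (-11.7125, 7.9812)

Answer: -11.7125 7.9812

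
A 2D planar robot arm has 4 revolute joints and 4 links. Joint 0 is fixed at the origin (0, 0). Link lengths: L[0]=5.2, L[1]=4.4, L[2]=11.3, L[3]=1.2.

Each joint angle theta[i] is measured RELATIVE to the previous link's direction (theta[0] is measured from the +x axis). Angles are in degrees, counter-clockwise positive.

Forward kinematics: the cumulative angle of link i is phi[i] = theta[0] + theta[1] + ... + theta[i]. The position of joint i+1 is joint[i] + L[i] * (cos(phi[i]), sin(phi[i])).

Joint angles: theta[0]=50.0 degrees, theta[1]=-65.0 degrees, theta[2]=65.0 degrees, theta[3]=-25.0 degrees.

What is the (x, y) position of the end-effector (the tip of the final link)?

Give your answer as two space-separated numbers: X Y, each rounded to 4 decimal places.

Answer: 15.9436 12.0081

Derivation:
joint[0] = (0.0000, 0.0000)  (base)
link 0: phi[0] = 50 = 50 deg
  cos(50 deg) = 0.6428, sin(50 deg) = 0.7660
  joint[1] = (0.0000, 0.0000) + 5.2 * (0.6428, 0.7660) = (0.0000 + 3.3425, 0.0000 + 3.9834) = (3.3425, 3.9834)
link 1: phi[1] = 50 + -65 = -15 deg
  cos(-15 deg) = 0.9659, sin(-15 deg) = -0.2588
  joint[2] = (3.3425, 3.9834) + 4.4 * (0.9659, -0.2588) = (3.3425 + 4.2501, 3.9834 + -1.1388) = (7.5926, 2.8446)
link 2: phi[2] = 50 + -65 + 65 = 50 deg
  cos(50 deg) = 0.6428, sin(50 deg) = 0.7660
  joint[3] = (7.5926, 2.8446) + 11.3 * (0.6428, 0.7660) = (7.5926 + 7.2635, 2.8446 + 8.6563) = (14.8561, 11.5009)
link 3: phi[3] = 50 + -65 + 65 + -25 = 25 deg
  cos(25 deg) = 0.9063, sin(25 deg) = 0.4226
  joint[4] = (14.8561, 11.5009) + 1.2 * (0.9063, 0.4226) = (14.8561 + 1.0876, 11.5009 + 0.5071) = (15.9436, 12.0081)
End effector: (15.9436, 12.0081)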